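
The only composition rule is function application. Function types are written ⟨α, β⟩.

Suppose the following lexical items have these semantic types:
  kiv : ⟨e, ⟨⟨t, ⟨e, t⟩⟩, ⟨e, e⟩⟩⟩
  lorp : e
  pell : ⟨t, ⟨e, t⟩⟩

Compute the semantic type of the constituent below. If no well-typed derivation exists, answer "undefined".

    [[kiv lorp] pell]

[kiv lorp] — kiv of type ⟨e, ⟨⟨t, ⟨e, t⟩⟩, ⟨e, e⟩⟩⟩ combines with lorp of type e: type ⟨⟨t, ⟨e, t⟩⟩, ⟨e, e⟩⟩.
[[kiv lorp] pell] — [kiv lorp] of type ⟨⟨t, ⟨e, t⟩⟩, ⟨e, e⟩⟩ combines with pell of type ⟨t, ⟨e, t⟩⟩: type ⟨e, e⟩.

⟨e, e⟩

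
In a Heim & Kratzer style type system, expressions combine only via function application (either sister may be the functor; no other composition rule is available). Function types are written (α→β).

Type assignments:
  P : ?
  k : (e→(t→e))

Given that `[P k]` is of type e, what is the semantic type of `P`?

((e→(t→e))→e)

[P k] is required to be e. k : (e→(t→e)) cannot yield e as functor, so P : ((e→(t→e))→e).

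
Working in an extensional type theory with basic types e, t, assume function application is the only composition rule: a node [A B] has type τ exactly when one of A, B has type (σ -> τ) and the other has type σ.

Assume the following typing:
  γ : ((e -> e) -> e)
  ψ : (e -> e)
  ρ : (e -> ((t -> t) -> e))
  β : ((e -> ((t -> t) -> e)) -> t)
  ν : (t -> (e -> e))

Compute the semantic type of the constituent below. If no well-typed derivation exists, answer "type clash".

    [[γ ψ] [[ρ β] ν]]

[γ ψ]: functor γ : ((e -> e) -> e), argument ψ : (e -> e); result e.
[ρ β]: functor β : ((e -> ((t -> t) -> e)) -> t), argument ρ : (e -> ((t -> t) -> e)); result t.
[[ρ β] ν]: functor ν : (t -> (e -> e)), argument [ρ β] : t; result (e -> e).
[[γ ψ] [[ρ β] ν]]: functor [[ρ β] ν] : (e -> e), argument [γ ψ] : e; result e.

e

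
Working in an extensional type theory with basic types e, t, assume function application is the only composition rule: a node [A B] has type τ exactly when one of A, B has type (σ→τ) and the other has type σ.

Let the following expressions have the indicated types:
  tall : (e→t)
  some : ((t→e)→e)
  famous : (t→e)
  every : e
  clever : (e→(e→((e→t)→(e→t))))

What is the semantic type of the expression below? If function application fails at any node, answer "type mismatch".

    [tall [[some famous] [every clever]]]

[some famous]: some is ((t→e)→e), famous is (t→e); result e.
[every clever]: clever is (e→(e→((e→t)→(e→t)))), every is e; result (e→((e→t)→(e→t))).
[[some famous] [every clever]]: [every clever] is (e→((e→t)→(e→t))), [some famous] is e; result ((e→t)→(e→t)).
[tall [[some famous] [every clever]]]: [[some famous] [every clever]] is ((e→t)→(e→t)), tall is (e→t); result (e→t).

(e→t)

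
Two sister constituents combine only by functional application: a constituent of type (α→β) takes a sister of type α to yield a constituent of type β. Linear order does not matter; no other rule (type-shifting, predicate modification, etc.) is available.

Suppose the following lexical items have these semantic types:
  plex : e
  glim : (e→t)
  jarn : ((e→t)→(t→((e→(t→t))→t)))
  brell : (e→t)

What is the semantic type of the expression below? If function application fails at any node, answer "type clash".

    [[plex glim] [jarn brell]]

[plex glim]: (e→t) applied to e yields t.
[jarn brell]: ((e→t)→(t→((e→(t→t))→t))) applied to (e→t) yields (t→((e→(t→t))→t)).
[[plex glim] [jarn brell]]: (t→((e→(t→t))→t)) applied to t yields ((e→(t→t))→t).

((e→(t→t))→t)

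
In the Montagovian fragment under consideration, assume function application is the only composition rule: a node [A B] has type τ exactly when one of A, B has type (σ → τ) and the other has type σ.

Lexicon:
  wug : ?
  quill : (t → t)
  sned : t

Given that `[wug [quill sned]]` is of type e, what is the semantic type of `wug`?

(t → e)

[wug [quill sned]] must have type e. The sister [quill sned] has type t; that is not a function onto e, so wug must be the functor, of type (t → e).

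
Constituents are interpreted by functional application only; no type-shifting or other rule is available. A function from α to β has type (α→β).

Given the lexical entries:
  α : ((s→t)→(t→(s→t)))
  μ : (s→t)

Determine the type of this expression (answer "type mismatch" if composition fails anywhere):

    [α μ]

[α μ] — α of type ((s→t)→(t→(s→t))) combines with μ of type (s→t): type (t→(s→t)).

(t→(s→t))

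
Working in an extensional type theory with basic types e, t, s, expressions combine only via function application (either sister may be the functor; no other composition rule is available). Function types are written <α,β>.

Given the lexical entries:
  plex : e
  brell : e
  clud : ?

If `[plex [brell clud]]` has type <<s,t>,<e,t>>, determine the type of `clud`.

<e,<e,<<s,t>,<e,t>>>>

For [plex [brell clud]] to have type <<s,t>,<e,t>> with plex of type e, [brell clud] must be the function: [brell clud] : <e,<<s,t>,<e,t>>>.
For [brell clud] to have type <e,<<s,t>,<e,t>>> with brell of type e, clud must be the function: clud : <e,<e,<<s,t>,<e,t>>>>.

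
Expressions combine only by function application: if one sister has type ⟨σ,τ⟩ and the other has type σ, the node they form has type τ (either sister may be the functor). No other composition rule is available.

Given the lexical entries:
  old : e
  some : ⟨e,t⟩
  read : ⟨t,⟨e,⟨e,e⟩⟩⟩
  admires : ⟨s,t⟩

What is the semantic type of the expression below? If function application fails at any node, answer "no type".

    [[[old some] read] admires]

no type

[old some]: ⟨e,t⟩ applied to e yields t.
[[old some] read]: ⟨t,⟨e,⟨e,e⟩⟩⟩ applied to t yields ⟨e,⟨e,e⟩⟩.
[[[old some] read] admires]: ⟨e,⟨e,e⟩⟩ with ⟨s,t⟩ — neither is a function whose domain matches the other; composition fails here.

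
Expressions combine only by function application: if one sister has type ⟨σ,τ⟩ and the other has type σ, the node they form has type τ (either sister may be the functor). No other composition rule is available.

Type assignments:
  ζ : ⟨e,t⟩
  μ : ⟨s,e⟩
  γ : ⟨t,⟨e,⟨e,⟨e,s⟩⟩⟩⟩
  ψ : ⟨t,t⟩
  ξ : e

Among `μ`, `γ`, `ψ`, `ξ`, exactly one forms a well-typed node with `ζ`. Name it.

ξ

μ : ⟨s,e⟩ — no; ζ wants e, and μ wants s.
γ : ⟨t,⟨e,⟨e,⟨e,s⟩⟩⟩⟩ — no; ζ wants e, and γ wants t.
ψ : ⟨t,t⟩ — no; ζ wants e, and ψ wants t.
ξ — combines: ζ : ⟨e,t⟩ takes ξ : e as argument, giving t.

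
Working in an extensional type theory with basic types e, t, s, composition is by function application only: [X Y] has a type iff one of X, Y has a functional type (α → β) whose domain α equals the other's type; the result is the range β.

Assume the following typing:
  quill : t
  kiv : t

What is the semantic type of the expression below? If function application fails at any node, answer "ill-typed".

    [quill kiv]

ill-typed

[quill kiv]: t and t cannot combine by function application — type clash.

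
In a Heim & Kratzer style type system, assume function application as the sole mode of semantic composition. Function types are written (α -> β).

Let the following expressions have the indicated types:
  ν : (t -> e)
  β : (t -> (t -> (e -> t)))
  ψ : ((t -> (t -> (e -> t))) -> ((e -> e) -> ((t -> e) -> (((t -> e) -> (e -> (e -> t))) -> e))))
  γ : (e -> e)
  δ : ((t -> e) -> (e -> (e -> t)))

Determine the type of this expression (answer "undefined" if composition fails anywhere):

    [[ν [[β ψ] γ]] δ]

[β ψ] — ψ of type ((t -> (t -> (e -> t))) -> ((e -> e) -> ((t -> e) -> (((t -> e) -> (e -> (e -> t))) -> e)))) combines with β of type (t -> (t -> (e -> t))): type ((e -> e) -> ((t -> e) -> (((t -> e) -> (e -> (e -> t))) -> e))).
[[β ψ] γ] — [β ψ] of type ((e -> e) -> ((t -> e) -> (((t -> e) -> (e -> (e -> t))) -> e))) combines with γ of type (e -> e): type ((t -> e) -> (((t -> e) -> (e -> (e -> t))) -> e)).
[ν [[β ψ] γ]] — [[β ψ] γ] of type ((t -> e) -> (((t -> e) -> (e -> (e -> t))) -> e)) combines with ν of type (t -> e): type (((t -> e) -> (e -> (e -> t))) -> e).
[[ν [[β ψ] γ]] δ] — [ν [[β ψ] γ]] of type (((t -> e) -> (e -> (e -> t))) -> e) combines with δ of type ((t -> e) -> (e -> (e -> t))): type e.

e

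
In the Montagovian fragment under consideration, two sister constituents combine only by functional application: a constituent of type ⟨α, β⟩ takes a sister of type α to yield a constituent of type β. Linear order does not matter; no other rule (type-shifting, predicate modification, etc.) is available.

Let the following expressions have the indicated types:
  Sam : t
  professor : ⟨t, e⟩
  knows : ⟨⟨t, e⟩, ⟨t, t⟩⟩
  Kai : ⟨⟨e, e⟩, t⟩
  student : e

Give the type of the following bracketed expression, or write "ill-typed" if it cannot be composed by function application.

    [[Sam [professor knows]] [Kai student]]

ill-typed

[professor knows]: knows is ⟨⟨t, e⟩, ⟨t, t⟩⟩, professor is ⟨t, e⟩; result ⟨t, t⟩.
[Sam [professor knows]]: [professor knows] is ⟨t, t⟩, Sam is t; result t.
At [Kai student]: neither ⟨⟨e, e⟩, t⟩ nor e can take the other as argument; the node is ill-typed.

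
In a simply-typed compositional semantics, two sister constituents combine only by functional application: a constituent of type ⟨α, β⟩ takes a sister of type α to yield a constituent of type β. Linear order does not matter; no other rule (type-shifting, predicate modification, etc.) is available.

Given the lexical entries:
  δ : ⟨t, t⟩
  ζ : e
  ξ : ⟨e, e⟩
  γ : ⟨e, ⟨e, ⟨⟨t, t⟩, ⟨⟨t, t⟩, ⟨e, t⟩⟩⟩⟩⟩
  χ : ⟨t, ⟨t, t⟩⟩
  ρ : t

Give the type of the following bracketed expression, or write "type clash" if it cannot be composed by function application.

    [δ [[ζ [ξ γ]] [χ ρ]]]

type clash

At [ξ γ]: neither ⟨e, e⟩ nor ⟨e, ⟨e, ⟨⟨t, t⟩, ⟨⟨t, t⟩, ⟨e, t⟩⟩⟩⟩⟩ can take the other as argument; the node is ill-typed.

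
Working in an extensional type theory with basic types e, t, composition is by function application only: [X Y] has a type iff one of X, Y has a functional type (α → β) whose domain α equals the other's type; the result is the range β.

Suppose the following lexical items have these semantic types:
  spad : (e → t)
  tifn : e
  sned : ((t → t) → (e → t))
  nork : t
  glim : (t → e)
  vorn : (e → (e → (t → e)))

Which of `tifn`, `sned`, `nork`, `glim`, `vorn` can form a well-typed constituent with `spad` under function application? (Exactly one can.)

tifn

tifn — combines: spad : (e → t) takes tifn : e as argument, giving t.
sned : ((t → t) → (e → t)) — no; spad wants e, and sned wants (t → t).
nork : t — no; spad wants e, and nork wants nothing (atomic).
glim : (t → e) — no; spad wants e, and glim wants t.
vorn : (e → (e → (t → e))) — no; spad wants e, and vorn wants e.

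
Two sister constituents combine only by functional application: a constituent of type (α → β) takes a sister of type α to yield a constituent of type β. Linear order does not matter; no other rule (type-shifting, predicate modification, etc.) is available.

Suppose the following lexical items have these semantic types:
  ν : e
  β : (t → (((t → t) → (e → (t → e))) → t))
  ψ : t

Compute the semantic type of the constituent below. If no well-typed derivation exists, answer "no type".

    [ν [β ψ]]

no type

[β ψ]: (t → (((t → t) → (e → (t → e))) → t)) applied to t yields (((t → t) → (e → (t → e))) → t).
At [ν [β ψ]]: neither e nor (((t → t) → (e → (t → e))) → t) can take the other as argument; the node is ill-typed.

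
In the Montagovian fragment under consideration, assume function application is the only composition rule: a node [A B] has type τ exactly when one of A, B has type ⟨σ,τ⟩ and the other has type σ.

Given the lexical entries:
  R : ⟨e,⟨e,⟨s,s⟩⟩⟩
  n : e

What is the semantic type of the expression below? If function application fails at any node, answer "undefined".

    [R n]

[R n]: R is ⟨e,⟨e,⟨s,s⟩⟩⟩, n is e; result ⟨e,⟨s,s⟩⟩.

⟨e,⟨s,s⟩⟩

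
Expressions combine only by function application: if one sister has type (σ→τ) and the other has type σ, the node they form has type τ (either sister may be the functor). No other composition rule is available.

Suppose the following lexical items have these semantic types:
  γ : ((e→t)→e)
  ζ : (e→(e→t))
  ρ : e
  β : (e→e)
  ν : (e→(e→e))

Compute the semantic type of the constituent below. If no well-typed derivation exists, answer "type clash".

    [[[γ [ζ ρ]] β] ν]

[ζ ρ]: (e→(e→t)) applied to e yields (e→t).
[γ [ζ ρ]]: ((e→t)→e) applied to (e→t) yields e.
[[γ [ζ ρ]] β]: (e→e) applied to e yields e.
[[[γ [ζ ρ]] β] ν]: (e→(e→e)) applied to e yields (e→e).

(e→e)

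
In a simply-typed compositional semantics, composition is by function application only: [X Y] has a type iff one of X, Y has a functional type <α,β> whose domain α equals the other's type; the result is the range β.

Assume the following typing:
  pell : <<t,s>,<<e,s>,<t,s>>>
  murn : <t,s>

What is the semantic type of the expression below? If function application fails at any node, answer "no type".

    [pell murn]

<<e,s>,<t,s>>

[pell murn]: functor pell : <<t,s>,<<e,s>,<t,s>>>, argument murn : <t,s>; result <<e,s>,<t,s>>.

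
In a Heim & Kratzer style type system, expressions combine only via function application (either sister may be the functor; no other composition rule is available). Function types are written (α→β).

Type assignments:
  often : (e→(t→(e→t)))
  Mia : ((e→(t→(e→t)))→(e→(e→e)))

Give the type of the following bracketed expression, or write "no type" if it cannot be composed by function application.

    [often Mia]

(e→(e→e))

[often Mia]: ((e→(t→(e→t)))→(e→(e→e))) applied to (e→(t→(e→t))) yields (e→(e→e)).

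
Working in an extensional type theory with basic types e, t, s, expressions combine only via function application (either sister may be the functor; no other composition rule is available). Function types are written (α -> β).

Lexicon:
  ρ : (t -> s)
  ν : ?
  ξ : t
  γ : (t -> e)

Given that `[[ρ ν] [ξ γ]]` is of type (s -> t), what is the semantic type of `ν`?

((t -> s) -> (e -> (s -> t)))

At [[ρ ν] [ξ γ]] (required: (s -> t)): [ξ γ] is e, which is not a function with range (s -> t); hence [ρ ν] is the functor — type (e -> (s -> t)).
At [ρ ν] (required: (e -> (s -> t))): ρ is (t -> s), which is not a function with range (e -> (s -> t)); hence ν is the functor — type ((t -> s) -> (e -> (s -> t))).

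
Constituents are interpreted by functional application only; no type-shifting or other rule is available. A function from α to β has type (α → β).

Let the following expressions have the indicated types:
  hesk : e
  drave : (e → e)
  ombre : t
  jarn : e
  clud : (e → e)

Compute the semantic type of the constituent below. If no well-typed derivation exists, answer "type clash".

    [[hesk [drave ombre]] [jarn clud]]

type clash

[drave ombre]: (e → e) and t cannot combine by function application — type clash.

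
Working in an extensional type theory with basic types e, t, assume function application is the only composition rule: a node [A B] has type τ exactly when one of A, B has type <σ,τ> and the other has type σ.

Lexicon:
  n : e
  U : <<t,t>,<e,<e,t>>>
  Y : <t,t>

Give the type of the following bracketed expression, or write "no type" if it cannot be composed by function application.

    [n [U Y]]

<e,t>

[U Y]: functor U : <<t,t>,<e,<e,t>>>, argument Y : <t,t>; result <e,<e,t>>.
[n [U Y]]: functor [U Y] : <e,<e,t>>, argument n : e; result <e,t>.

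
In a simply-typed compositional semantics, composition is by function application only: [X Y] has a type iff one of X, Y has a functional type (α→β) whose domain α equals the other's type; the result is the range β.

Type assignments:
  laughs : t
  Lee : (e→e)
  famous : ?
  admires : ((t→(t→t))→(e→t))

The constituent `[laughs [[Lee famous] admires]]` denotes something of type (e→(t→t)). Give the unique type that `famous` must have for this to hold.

[laughs [[Lee famous] admires]] must have type (e→(t→t)). The sister laughs has type t; that is not a function onto (e→(t→t)), so [[Lee famous] admires] must be the functor, of type (t→(e→(t→t))).
[[Lee famous] admires] must have type (t→(e→(t→t))). The sister admires has type ((t→(t→t))→(e→t)); that is not a function onto (t→(e→(t→t))), so [Lee famous] must be the functor, of type (((t→(t→t))→(e→t))→(t→(e→(t→t)))).
[Lee famous] must have type (((t→(t→t))→(e→t))→(t→(e→(t→t)))). The sister Lee has type (e→e); that is not a function onto (((t→(t→t))→(e→t))→(t→(e→(t→t)))), so famous must be the functor, of type ((e→e)→(((t→(t→t))→(e→t))→(t→(e→(t→t))))).

((e→e)→(((t→(t→t))→(e→t))→(t→(e→(t→t)))))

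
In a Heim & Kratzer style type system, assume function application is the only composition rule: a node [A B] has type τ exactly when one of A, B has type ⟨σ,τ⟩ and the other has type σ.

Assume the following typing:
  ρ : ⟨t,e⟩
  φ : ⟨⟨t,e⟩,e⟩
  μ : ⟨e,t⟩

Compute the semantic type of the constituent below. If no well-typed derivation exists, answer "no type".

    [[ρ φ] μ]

t

[ρ φ]: φ is ⟨⟨t,e⟩,e⟩, ρ is ⟨t,e⟩; result e.
[[ρ φ] μ]: μ is ⟨e,t⟩, [ρ φ] is e; result t.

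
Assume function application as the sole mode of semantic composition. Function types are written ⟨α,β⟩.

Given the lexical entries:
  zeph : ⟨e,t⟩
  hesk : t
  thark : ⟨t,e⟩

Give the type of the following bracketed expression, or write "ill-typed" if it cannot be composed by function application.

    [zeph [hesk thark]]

[hesk thark] — thark of type ⟨t,e⟩ combines with hesk of type t: type e.
[zeph [hesk thark]] — zeph of type ⟨e,t⟩ combines with [hesk thark] of type e: type t.

t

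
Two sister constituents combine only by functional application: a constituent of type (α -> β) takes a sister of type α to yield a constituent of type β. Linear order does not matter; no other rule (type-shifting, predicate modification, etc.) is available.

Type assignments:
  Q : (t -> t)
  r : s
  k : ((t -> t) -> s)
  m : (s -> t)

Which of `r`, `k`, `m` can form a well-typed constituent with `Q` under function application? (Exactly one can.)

k

r : s — Q needs t; r needs nothing (atomic); neither fits.
k — combines: k : ((t -> t) -> s) takes Q : (t -> t) as argument, giving s.
m : (s -> t) — Q needs t; m needs s; neither fits.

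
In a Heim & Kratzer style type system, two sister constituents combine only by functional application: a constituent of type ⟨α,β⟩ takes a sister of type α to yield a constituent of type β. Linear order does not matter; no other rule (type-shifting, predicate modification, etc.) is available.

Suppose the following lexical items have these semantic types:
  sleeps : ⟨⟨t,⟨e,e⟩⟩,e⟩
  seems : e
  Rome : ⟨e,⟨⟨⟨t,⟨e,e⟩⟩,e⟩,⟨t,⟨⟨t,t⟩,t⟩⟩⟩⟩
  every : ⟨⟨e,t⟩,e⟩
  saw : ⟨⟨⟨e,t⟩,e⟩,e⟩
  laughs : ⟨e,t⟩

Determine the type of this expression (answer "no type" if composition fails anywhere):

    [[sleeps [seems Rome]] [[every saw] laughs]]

[seems Rome]: functor Rome : ⟨e,⟨⟨⟨t,⟨e,e⟩⟩,e⟩,⟨t,⟨⟨t,t⟩,t⟩⟩⟩⟩, argument seems : e; result ⟨⟨⟨t,⟨e,e⟩⟩,e⟩,⟨t,⟨⟨t,t⟩,t⟩⟩⟩.
[sleeps [seems Rome]]: functor [seems Rome] : ⟨⟨⟨t,⟨e,e⟩⟩,e⟩,⟨t,⟨⟨t,t⟩,t⟩⟩⟩, argument sleeps : ⟨⟨t,⟨e,e⟩⟩,e⟩; result ⟨t,⟨⟨t,t⟩,t⟩⟩.
[every saw]: functor saw : ⟨⟨⟨e,t⟩,e⟩,e⟩, argument every : ⟨⟨e,t⟩,e⟩; result e.
[[every saw] laughs]: functor laughs : ⟨e,t⟩, argument [every saw] : e; result t.
[[sleeps [seems Rome]] [[every saw] laughs]]: functor [sleeps [seems Rome]] : ⟨t,⟨⟨t,t⟩,t⟩⟩, argument [[every saw] laughs] : t; result ⟨⟨t,t⟩,t⟩.

⟨⟨t,t⟩,t⟩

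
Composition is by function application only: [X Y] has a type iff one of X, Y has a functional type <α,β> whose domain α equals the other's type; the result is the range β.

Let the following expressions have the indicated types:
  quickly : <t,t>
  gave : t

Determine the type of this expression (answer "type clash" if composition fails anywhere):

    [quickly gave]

[quickly gave]: functor quickly : <t,t>, argument gave : t; result t.

t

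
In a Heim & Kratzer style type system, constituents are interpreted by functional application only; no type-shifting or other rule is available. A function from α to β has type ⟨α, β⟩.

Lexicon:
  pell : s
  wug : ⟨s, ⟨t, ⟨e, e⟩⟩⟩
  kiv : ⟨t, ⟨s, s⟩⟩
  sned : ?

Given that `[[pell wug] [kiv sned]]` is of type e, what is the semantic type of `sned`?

⟨⟨t, ⟨s, s⟩⟩, ⟨⟨t, ⟨e, e⟩⟩, e⟩⟩

For [[pell wug] [kiv sned]] to have type e with [pell wug] of type ⟨t, ⟨e, e⟩⟩, [kiv sned] must be the function: [kiv sned] : ⟨⟨t, ⟨e, e⟩⟩, e⟩.
For [kiv sned] to have type ⟨⟨t, ⟨e, e⟩⟩, e⟩ with kiv of type ⟨t, ⟨s, s⟩⟩, sned must be the function: sned : ⟨⟨t, ⟨s, s⟩⟩, ⟨⟨t, ⟨e, e⟩⟩, e⟩⟩.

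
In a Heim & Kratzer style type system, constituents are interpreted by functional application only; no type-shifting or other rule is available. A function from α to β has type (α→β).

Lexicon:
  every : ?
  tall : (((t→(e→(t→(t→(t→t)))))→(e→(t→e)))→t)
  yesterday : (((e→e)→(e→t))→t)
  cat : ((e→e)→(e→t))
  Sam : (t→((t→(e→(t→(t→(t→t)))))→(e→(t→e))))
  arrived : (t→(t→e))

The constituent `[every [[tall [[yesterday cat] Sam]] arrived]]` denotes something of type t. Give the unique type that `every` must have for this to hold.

((t→e)→t)

[every [[tall [[yesterday cat] Sam]] arrived]] must have type t. The sister [[tall [[yesterday cat] Sam]] arrived] has type (t→e); that is not a function onto t, so every must be the functor, of type ((t→e)→t).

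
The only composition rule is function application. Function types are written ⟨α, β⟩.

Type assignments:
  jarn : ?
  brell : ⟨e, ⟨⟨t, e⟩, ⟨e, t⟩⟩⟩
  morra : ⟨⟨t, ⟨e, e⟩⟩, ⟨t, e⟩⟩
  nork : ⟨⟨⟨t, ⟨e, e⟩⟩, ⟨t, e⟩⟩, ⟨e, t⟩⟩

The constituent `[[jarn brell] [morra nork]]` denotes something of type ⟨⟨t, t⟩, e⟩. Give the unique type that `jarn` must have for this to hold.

At [[jarn brell] [morra nork]] (required: ⟨⟨t, t⟩, e⟩): [morra nork] is ⟨e, t⟩, which is not a function with range ⟨⟨t, t⟩, e⟩; hence [jarn brell] is the functor — type ⟨⟨e, t⟩, ⟨⟨t, t⟩, e⟩⟩.
At [jarn brell] (required: ⟨⟨e, t⟩, ⟨⟨t, t⟩, e⟩⟩): brell is ⟨e, ⟨⟨t, e⟩, ⟨e, t⟩⟩⟩, which is not a function with range ⟨⟨e, t⟩, ⟨⟨t, t⟩, e⟩⟩; hence jarn is the functor — type ⟨⟨e, ⟨⟨t, e⟩, ⟨e, t⟩⟩⟩, ⟨⟨e, t⟩, ⟨⟨t, t⟩, e⟩⟩⟩.

⟨⟨e, ⟨⟨t, e⟩, ⟨e, t⟩⟩⟩, ⟨⟨e, t⟩, ⟨⟨t, t⟩, e⟩⟩⟩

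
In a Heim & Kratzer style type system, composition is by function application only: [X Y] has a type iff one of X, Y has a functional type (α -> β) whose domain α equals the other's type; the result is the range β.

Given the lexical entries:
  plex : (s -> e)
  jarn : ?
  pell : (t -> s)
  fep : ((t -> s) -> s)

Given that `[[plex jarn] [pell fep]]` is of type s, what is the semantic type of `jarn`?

For [[plex jarn] [pell fep]] to have type s with [pell fep] of type s, [plex jarn] must be the function: [plex jarn] : (s -> s).
For [plex jarn] to have type (s -> s) with plex of type (s -> e), jarn must be the function: jarn : ((s -> e) -> (s -> s)).

((s -> e) -> (s -> s))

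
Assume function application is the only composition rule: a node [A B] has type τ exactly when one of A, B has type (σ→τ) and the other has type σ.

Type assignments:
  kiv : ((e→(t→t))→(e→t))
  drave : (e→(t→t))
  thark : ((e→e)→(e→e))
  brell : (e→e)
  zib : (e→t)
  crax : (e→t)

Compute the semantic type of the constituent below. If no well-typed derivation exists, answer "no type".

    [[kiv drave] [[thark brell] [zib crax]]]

no type

[kiv drave]: kiv is ((e→(t→t))→(e→t)), drave is (e→(t→t)); result (e→t).
[thark brell]: thark is ((e→e)→(e→e)), brell is (e→e); result (e→e).
[zib crax]: (e→t) with (e→t) — neither is a function whose domain matches the other; composition fails here.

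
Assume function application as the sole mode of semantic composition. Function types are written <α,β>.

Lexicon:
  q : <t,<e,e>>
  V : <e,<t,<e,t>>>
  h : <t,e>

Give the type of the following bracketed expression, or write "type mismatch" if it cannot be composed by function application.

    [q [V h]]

type mismatch

At [V h]: neither <e,<t,<e,t>>> nor <t,e> can take the other as argument; the node is ill-typed.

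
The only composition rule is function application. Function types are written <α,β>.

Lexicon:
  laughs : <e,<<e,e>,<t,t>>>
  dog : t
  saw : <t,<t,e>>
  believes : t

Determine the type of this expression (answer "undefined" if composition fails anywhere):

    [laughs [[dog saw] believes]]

[dog saw]: functor saw : <t,<t,e>>, argument dog : t; result <t,e>.
[[dog saw] believes]: functor [dog saw] : <t,e>, argument believes : t; result e.
[laughs [[dog saw] believes]]: functor laughs : <e,<<e,e>,<t,t>>>, argument [[dog saw] believes] : e; result <<e,e>,<t,t>>.

<<e,e>,<t,t>>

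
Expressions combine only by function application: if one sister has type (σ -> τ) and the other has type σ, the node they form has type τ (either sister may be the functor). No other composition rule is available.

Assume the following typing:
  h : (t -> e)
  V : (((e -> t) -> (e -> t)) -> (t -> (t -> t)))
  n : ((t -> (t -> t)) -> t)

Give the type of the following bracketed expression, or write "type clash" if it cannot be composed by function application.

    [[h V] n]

type clash

[h V]: (t -> e) and (((e -> t) -> (e -> t)) -> (t -> (t -> t))) cannot combine by function application — type clash.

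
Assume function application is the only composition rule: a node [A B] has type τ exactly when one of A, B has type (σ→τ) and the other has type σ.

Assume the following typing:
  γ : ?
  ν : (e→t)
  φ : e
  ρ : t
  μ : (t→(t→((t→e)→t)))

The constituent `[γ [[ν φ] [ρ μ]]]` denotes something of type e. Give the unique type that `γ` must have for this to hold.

[γ [[ν φ] [ρ μ]]] must have type e. The sister [[ν φ] [ρ μ]] has type ((t→e)→t); that is not a function onto e, so γ must be the functor, of type (((t→e)→t)→e).

(((t→e)→t)→e)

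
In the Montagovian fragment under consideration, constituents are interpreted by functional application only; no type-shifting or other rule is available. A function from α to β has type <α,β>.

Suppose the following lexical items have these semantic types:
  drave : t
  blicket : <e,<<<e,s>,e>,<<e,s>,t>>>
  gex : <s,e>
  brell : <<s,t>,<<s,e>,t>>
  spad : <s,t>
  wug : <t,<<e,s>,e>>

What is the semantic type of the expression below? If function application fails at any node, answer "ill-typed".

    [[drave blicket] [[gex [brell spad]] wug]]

[drave blicket]: t and <e,<<<e,s>,e>,<<e,s>,t>>> cannot combine by function application — type clash.

ill-typed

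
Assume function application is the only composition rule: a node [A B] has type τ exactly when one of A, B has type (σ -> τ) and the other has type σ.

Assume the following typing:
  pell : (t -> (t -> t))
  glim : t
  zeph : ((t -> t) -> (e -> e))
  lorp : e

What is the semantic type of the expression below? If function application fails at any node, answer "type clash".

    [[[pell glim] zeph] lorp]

[pell glim]: pell is (t -> (t -> t)), glim is t; result (t -> t).
[[pell glim] zeph]: zeph is ((t -> t) -> (e -> e)), [pell glim] is (t -> t); result (e -> e).
[[[pell glim] zeph] lorp]: [[pell glim] zeph] is (e -> e), lorp is e; result e.

e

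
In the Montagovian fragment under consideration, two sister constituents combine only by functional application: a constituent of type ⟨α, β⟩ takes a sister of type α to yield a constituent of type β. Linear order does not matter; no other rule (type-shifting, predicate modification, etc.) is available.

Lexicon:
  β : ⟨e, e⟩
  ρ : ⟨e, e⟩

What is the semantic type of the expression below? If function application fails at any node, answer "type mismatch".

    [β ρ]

[β ρ]: ⟨e, e⟩ and ⟨e, e⟩ cannot combine by function application — type clash.

type mismatch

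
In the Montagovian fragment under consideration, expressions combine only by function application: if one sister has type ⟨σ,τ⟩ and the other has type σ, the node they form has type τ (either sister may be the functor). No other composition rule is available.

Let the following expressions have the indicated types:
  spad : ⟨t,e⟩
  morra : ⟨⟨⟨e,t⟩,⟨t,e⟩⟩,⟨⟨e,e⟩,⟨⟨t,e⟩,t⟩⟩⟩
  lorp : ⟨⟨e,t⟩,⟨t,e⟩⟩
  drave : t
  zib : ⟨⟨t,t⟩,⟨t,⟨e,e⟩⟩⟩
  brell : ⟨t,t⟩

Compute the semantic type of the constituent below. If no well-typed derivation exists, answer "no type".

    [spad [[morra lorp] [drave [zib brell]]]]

[morra lorp]: functor morra : ⟨⟨⟨e,t⟩,⟨t,e⟩⟩,⟨⟨e,e⟩,⟨⟨t,e⟩,t⟩⟩⟩, argument lorp : ⟨⟨e,t⟩,⟨t,e⟩⟩; result ⟨⟨e,e⟩,⟨⟨t,e⟩,t⟩⟩.
[zib brell]: functor zib : ⟨⟨t,t⟩,⟨t,⟨e,e⟩⟩⟩, argument brell : ⟨t,t⟩; result ⟨t,⟨e,e⟩⟩.
[drave [zib brell]]: functor [zib brell] : ⟨t,⟨e,e⟩⟩, argument drave : t; result ⟨e,e⟩.
[[morra lorp] [drave [zib brell]]]: functor [morra lorp] : ⟨⟨e,e⟩,⟨⟨t,e⟩,t⟩⟩, argument [drave [zib brell]] : ⟨e,e⟩; result ⟨⟨t,e⟩,t⟩.
[spad [[morra lorp] [drave [zib brell]]]]: functor [[morra lorp] [drave [zib brell]]] : ⟨⟨t,e⟩,t⟩, argument spad : ⟨t,e⟩; result t.

t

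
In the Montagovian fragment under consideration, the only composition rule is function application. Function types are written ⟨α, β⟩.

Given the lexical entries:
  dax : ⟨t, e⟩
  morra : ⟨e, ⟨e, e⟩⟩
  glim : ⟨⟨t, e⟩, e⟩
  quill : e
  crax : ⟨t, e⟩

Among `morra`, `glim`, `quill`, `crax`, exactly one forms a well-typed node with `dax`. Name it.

glim

morra : ⟨e, ⟨e, e⟩⟩ — no; dax wants t, and morra wants e.
glim — combines: glim : ⟨⟨t, e⟩, e⟩ takes dax : ⟨t, e⟩ as argument, giving e.
quill : e — no; dax wants t, and quill wants nothing (atomic).
crax : ⟨t, e⟩ — no; dax wants t, and crax wants t.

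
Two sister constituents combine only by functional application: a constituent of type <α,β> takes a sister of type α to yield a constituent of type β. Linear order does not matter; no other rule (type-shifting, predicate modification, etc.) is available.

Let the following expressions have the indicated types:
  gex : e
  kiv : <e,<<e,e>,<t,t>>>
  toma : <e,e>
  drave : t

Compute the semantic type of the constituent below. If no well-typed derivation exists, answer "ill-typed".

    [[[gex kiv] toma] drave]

t

[gex kiv]: kiv is <e,<<e,e>,<t,t>>>, gex is e; result <<e,e>,<t,t>>.
[[gex kiv] toma]: [gex kiv] is <<e,e>,<t,t>>, toma is <e,e>; result <t,t>.
[[[gex kiv] toma] drave]: [[gex kiv] toma] is <t,t>, drave is t; result t.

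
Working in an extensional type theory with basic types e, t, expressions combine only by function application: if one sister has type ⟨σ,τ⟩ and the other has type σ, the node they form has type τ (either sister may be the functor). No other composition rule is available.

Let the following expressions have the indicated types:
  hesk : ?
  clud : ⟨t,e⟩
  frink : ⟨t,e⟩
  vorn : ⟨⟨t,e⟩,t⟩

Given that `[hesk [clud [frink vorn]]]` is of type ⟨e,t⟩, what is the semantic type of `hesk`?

For [hesk [clud [frink vorn]]] to have type ⟨e,t⟩ with [clud [frink vorn]] of type e, hesk must be the function: hesk : ⟨e,⟨e,t⟩⟩.

⟨e,⟨e,t⟩⟩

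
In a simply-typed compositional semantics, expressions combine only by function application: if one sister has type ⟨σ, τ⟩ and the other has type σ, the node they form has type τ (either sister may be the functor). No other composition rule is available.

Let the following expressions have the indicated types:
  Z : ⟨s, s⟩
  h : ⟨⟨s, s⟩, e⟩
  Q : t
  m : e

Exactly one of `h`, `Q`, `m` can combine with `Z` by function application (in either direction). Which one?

h

h — combines: h : ⟨⟨s, s⟩, e⟩ takes Z : ⟨s, s⟩ as argument, giving e.
Q : t — Z needs s; Q needs nothing (atomic); neither fits.
m : e — Z needs s; m needs nothing (atomic); neither fits.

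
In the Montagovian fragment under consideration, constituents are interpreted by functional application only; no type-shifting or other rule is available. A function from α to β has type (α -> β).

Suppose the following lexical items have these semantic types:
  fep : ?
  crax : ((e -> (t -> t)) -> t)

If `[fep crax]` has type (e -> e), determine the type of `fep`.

[fep crax] must have type (e -> e). The sister crax has type ((e -> (t -> t)) -> t); that is not a function onto (e -> e), so fep must be the functor, of type (((e -> (t -> t)) -> t) -> (e -> e)).

(((e -> (t -> t)) -> t) -> (e -> e))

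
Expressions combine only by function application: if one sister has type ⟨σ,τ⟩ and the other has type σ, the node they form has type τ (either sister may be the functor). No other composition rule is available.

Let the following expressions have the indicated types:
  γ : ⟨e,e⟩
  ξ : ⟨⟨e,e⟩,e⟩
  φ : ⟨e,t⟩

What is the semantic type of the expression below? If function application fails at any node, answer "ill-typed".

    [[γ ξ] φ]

t

[γ ξ] — ξ of type ⟨⟨e,e⟩,e⟩ combines with γ of type ⟨e,e⟩: type e.
[[γ ξ] φ] — φ of type ⟨e,t⟩ combines with [γ ξ] of type e: type t.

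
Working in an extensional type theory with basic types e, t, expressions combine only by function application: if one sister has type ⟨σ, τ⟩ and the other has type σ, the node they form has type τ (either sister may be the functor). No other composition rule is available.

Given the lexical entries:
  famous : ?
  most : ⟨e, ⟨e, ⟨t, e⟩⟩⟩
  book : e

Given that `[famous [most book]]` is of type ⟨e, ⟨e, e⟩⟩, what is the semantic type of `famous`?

For [famous [most book]] to have type ⟨e, ⟨e, e⟩⟩ with [most book] of type ⟨e, ⟨t, e⟩⟩, famous must be the function: famous : ⟨⟨e, ⟨t, e⟩⟩, ⟨e, ⟨e, e⟩⟩⟩.

⟨⟨e, ⟨t, e⟩⟩, ⟨e, ⟨e, e⟩⟩⟩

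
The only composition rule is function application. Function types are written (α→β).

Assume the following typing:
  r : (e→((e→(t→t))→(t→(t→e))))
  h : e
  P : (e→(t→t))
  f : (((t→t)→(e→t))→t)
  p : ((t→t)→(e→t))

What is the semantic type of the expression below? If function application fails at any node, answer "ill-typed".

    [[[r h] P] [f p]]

(t→e)

[r h]: r is (e→((e→(t→t))→(t→(t→e)))), h is e; result ((e→(t→t))→(t→(t→e))).
[[r h] P]: [r h] is ((e→(t→t))→(t→(t→e))), P is (e→(t→t)); result (t→(t→e)).
[f p]: f is (((t→t)→(e→t))→t), p is ((t→t)→(e→t)); result t.
[[[r h] P] [f p]]: [[r h] P] is (t→(t→e)), [f p] is t; result (t→e).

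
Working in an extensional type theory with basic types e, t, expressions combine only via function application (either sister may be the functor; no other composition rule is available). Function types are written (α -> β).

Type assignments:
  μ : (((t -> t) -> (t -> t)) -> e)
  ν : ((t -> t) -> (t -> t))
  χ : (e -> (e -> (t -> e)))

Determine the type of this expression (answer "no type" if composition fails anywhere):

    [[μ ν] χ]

(e -> (t -> e))

[μ ν]: μ is (((t -> t) -> (t -> t)) -> e), ν is ((t -> t) -> (t -> t)); result e.
[[μ ν] χ]: χ is (e -> (e -> (t -> e))), [μ ν] is e; result (e -> (t -> e)).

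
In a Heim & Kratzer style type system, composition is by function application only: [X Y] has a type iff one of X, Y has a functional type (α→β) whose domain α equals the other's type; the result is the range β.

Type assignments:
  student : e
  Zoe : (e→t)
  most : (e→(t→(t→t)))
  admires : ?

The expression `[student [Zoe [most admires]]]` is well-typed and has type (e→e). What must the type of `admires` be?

((e→(t→(t→t)))→((e→t)→(e→(e→e))))

For [student [Zoe [most admires]]] to have type (e→e) with student of type e, [Zoe [most admires]] must be the function: [Zoe [most admires]] : (e→(e→e)).
For [Zoe [most admires]] to have type (e→(e→e)) with Zoe of type (e→t), [most admires] must be the function: [most admires] : ((e→t)→(e→(e→e))).
For [most admires] to have type ((e→t)→(e→(e→e))) with most of type (e→(t→(t→t))), admires must be the function: admires : ((e→(t→(t→t)))→((e→t)→(e→(e→e)))).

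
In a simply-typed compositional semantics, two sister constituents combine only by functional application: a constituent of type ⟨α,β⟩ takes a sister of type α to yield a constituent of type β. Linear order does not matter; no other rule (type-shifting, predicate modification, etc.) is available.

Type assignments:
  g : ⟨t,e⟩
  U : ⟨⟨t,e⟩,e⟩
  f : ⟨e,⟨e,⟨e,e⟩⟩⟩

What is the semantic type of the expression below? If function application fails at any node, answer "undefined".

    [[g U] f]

⟨e,⟨e,e⟩⟩

At [g U], U : ⟨⟨t,e⟩,e⟩ takes g : ⟨t,e⟩, giving e.
At [[g U] f], f : ⟨e,⟨e,⟨e,e⟩⟩⟩ takes [g U] : e, giving ⟨e,⟨e,e⟩⟩.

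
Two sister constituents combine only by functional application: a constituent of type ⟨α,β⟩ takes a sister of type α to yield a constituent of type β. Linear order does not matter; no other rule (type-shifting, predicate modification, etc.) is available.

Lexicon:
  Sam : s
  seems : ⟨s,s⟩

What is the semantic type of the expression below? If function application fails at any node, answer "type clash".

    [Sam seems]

s

[Sam seems]: ⟨s,s⟩ applied to s yields s.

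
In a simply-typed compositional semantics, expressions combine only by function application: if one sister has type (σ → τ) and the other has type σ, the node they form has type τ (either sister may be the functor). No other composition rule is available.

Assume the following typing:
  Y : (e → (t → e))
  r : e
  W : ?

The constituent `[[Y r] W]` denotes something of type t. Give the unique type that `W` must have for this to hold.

[[Y r] W] is required to be t. [Y r] : (t → e) cannot yield t as functor, so W : ((t → e) → t).

((t → e) → t)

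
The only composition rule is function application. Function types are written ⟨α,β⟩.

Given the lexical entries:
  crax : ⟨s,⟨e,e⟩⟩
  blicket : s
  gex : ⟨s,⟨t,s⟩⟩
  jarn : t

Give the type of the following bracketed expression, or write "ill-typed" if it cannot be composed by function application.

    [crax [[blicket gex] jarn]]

⟨e,e⟩

At [blicket gex], gex : ⟨s,⟨t,s⟩⟩ takes blicket : s, giving ⟨t,s⟩.
At [[blicket gex] jarn], [blicket gex] : ⟨t,s⟩ takes jarn : t, giving s.
At [crax [[blicket gex] jarn]], crax : ⟨s,⟨e,e⟩⟩ takes [[blicket gex] jarn] : s, giving ⟨e,e⟩.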